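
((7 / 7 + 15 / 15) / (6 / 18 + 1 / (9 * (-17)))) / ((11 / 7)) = 1071 / 275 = 3.89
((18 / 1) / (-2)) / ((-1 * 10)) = 9 / 10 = 0.90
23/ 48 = 0.48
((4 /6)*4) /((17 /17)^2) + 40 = 128 /3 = 42.67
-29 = -29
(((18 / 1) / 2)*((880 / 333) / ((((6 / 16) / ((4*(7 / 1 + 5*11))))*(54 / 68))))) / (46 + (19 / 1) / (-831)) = 16443074560 / 38168793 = 430.80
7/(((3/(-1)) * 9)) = -0.26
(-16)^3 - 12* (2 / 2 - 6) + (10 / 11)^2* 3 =-488056 / 121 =-4033.52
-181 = -181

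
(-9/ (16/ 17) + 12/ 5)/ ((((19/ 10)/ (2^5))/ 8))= -18336/ 19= -965.05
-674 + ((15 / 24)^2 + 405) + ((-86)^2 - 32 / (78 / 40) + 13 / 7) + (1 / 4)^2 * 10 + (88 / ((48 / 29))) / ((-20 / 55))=6967.25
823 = 823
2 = 2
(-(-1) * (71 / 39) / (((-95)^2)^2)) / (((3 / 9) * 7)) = 71 / 7412006875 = 0.00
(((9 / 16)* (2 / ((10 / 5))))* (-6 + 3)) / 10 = -27 / 160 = -0.17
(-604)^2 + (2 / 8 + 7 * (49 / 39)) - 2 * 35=56901787 / 156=364755.04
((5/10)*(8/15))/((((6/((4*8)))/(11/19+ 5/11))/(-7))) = -10752/1045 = -10.29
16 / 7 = 2.29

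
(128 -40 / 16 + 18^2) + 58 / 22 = 9947 / 22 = 452.14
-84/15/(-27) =28/135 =0.21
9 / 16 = 0.56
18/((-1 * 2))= -9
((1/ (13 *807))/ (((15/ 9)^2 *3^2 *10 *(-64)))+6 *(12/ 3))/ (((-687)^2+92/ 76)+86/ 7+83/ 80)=535796351867/ 10536960649261800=0.00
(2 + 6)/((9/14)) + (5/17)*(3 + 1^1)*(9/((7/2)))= 16568/1071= 15.47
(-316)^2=99856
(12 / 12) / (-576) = -1 / 576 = -0.00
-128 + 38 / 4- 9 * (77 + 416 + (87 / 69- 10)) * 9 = -1809807 / 46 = -39343.63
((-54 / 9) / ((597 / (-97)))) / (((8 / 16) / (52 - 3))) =19012 / 199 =95.54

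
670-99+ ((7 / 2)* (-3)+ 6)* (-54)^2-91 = -12642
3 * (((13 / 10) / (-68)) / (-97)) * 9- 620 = -40894849 / 65960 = -619.99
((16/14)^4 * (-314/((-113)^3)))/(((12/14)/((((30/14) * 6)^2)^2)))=11.84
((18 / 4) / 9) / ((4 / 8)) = 1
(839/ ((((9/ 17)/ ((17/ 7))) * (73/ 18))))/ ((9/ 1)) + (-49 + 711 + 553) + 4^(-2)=97168231/ 73584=1320.51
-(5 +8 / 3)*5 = -38.33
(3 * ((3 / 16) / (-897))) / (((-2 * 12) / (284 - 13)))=0.01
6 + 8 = 14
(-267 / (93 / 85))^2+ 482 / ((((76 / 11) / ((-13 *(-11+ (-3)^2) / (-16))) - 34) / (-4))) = 156654406147 / 2628335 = 59602.15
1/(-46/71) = -71/46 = -1.54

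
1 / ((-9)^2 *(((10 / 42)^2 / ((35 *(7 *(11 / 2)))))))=26411 / 90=293.46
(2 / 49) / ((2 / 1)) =1 / 49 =0.02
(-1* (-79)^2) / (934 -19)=-6241 / 915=-6.82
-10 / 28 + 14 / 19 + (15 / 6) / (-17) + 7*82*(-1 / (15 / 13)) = -497.23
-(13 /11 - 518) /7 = 5685 /77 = 73.83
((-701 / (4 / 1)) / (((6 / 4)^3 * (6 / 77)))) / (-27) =53977 / 2187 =24.68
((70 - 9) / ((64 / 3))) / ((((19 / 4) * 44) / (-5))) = -915 / 13376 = -0.07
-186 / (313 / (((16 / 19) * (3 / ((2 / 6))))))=-26784 / 5947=-4.50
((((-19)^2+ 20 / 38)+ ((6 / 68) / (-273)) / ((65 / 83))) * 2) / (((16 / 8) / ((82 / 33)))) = 56638343533 / 63047985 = 898.34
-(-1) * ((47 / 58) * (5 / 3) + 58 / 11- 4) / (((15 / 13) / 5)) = 65273 / 5742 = 11.37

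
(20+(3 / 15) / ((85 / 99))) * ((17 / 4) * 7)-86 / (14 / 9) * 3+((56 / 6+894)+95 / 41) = 115522373 / 86100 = 1341.72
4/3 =1.33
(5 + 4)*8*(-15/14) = -540/7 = -77.14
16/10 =8/5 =1.60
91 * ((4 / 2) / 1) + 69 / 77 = 14083 / 77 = 182.90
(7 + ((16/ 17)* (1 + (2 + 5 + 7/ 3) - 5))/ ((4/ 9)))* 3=933/ 17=54.88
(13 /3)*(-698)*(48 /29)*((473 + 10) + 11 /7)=-492464128 /203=-2425931.67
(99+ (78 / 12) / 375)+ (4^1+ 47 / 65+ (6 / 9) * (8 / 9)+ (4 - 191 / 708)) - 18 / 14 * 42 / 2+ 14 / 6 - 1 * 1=853175203 / 10354500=82.40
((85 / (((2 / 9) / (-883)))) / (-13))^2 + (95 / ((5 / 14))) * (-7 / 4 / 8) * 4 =228146668843 / 338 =674990144.51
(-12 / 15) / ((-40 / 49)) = 0.98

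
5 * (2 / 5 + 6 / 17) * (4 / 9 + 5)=3136 / 153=20.50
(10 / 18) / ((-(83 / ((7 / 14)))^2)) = -5 / 248004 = -0.00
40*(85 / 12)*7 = 5950 / 3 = 1983.33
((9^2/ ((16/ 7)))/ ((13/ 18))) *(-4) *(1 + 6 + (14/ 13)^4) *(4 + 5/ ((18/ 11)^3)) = -50023667183/ 5940688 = -8420.52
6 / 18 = 1 / 3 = 0.33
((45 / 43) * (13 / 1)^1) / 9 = 65 / 43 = 1.51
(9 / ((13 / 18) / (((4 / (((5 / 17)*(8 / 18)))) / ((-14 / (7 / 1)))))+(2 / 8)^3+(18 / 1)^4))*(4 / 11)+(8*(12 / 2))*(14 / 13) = 404649790176 / 7828041815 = 51.69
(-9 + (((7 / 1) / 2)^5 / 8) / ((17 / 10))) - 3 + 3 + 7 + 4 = 88387 / 2176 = 40.62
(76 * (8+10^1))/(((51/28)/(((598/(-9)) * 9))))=-7635264/17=-449133.18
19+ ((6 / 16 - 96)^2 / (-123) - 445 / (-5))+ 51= 84.66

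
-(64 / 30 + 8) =-152 / 15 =-10.13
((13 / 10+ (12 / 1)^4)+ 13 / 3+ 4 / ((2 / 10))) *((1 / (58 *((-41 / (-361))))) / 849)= 224848489 / 60567660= 3.71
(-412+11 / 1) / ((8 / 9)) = -3609 / 8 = -451.12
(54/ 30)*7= 63/ 5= 12.60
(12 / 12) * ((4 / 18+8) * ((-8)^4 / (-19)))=-303104 / 171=-1772.54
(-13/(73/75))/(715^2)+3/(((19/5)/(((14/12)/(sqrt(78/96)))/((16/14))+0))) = -3/114829+245 *sqrt(13)/988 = 0.89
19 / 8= 2.38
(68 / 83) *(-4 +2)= -136 / 83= -1.64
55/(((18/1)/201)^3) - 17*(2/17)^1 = 16541533/216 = 76581.17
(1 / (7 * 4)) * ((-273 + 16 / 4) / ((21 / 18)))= -807 / 98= -8.23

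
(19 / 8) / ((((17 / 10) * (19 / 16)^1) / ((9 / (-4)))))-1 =-3.65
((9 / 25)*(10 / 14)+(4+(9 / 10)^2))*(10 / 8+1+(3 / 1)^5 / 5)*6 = 1545.99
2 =2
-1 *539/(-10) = 539/10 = 53.90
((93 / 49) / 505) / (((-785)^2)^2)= 93 / 9396499286715625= 0.00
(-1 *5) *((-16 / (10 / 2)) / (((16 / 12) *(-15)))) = -4 / 5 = -0.80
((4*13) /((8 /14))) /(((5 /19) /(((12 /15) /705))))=6916 /17625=0.39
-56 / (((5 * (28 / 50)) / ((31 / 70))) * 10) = -31 / 35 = -0.89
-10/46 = -5/23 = -0.22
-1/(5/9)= -9/5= -1.80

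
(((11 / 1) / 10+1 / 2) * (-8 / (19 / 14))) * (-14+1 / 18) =112448 / 855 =131.52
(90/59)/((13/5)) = 0.59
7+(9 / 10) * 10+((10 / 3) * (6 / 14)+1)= 18.43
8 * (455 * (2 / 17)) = 7280 / 17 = 428.24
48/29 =1.66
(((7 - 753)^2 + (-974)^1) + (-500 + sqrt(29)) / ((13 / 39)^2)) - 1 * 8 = 9 * sqrt(29) + 551034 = 551082.47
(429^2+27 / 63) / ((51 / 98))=6012020 / 17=353648.24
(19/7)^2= 361/49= 7.37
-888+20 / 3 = -2644 / 3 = -881.33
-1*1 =-1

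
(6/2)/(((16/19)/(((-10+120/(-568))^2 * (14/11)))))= 209724375/443608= 472.77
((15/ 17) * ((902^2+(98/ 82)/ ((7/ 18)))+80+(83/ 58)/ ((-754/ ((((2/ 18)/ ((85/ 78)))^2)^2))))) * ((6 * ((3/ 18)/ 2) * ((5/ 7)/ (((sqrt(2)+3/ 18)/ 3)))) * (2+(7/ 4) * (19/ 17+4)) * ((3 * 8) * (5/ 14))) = -17676010838761548777214/ 2895528270561031+106056065032569292663284 * sqrt(2)/ 2895528270561031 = 45694568.43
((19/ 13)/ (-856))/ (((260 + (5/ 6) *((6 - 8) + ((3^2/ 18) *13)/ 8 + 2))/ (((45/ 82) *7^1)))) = -0.00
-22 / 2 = -11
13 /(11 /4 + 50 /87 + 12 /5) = 22620 /9961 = 2.27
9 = 9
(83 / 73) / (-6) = -83 / 438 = -0.19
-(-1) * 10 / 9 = 10 / 9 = 1.11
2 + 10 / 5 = 4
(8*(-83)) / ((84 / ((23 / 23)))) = -166 / 21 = -7.90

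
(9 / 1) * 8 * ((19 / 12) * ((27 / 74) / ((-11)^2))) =0.34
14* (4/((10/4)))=22.40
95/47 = 2.02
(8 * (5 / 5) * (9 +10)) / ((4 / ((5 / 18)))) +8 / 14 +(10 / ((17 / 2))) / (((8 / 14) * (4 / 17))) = 5009 / 252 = 19.88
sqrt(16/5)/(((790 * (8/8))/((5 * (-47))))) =-94 * sqrt(5)/395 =-0.53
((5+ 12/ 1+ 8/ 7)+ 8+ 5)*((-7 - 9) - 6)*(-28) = 19184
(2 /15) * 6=4 /5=0.80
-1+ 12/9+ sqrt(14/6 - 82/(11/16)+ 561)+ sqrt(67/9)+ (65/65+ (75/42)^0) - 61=-176/3+ sqrt(67)/3+ sqrt(483582)/33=-34.87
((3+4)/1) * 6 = 42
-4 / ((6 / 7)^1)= -14 / 3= -4.67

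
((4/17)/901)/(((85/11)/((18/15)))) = 264/6509725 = 0.00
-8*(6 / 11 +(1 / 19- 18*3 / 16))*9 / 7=41787 / 1463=28.56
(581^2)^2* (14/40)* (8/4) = 797632001047/10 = 79763200104.70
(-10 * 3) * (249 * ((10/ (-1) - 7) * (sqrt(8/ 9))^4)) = 903040/ 9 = 100337.78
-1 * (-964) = 964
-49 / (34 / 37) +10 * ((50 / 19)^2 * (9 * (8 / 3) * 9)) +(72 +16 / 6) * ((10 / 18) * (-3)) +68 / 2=14814.68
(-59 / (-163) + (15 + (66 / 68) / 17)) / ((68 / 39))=56654949 / 6406552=8.84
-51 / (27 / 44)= -748 / 9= -83.11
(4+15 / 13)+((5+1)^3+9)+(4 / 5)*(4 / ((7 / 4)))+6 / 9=317566 / 1365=232.65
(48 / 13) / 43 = 48 / 559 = 0.09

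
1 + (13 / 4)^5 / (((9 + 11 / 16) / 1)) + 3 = 410973 / 9920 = 41.43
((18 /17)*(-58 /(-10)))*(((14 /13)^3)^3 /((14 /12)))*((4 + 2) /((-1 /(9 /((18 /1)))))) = -30.77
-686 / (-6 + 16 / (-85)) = 29155 / 263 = 110.86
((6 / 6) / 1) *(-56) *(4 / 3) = -74.67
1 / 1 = 1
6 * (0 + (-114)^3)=-8889264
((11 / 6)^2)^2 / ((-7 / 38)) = -278179 / 4536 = -61.33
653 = 653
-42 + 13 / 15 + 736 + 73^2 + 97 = 91813 / 15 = 6120.87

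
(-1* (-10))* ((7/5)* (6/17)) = 84/17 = 4.94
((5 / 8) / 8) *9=45 / 64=0.70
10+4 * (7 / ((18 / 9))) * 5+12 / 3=84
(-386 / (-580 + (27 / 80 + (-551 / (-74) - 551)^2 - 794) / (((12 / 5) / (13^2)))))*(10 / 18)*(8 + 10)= -1014593280 / 5453625028207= -0.00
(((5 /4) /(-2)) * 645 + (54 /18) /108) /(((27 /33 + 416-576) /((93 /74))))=9896843 /3109776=3.18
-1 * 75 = -75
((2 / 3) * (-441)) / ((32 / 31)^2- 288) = 20181 / 19696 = 1.02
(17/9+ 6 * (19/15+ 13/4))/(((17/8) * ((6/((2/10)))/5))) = 5218/2295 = 2.27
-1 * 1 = -1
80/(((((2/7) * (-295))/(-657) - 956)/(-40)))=7358400/2198027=3.35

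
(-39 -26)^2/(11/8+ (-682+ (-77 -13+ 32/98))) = -1656200/301957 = -5.48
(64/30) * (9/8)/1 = 12/5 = 2.40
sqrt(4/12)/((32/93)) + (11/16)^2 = 121/256 + 31*sqrt(3)/32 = 2.15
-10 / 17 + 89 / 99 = 523 / 1683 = 0.31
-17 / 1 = -17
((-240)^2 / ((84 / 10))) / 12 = 4000 / 7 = 571.43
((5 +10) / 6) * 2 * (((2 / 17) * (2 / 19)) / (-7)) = -20 / 2261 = -0.01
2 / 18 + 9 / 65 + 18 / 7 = 11552 / 4095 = 2.82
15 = 15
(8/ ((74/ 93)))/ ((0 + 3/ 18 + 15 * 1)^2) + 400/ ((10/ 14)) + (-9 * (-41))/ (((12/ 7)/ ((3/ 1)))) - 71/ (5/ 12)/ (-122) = 451253021683/ 373804340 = 1207.19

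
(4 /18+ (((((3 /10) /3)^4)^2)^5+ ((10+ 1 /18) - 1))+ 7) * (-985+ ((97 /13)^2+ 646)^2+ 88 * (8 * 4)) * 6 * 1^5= 39764109254230769230769230769230769230769475053861 /823875000000000000000000000000000000000000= 48264735.86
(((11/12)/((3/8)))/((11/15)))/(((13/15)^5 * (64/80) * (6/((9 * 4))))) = 18984375/371293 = 51.13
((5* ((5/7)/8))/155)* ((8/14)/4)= 5/12152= 0.00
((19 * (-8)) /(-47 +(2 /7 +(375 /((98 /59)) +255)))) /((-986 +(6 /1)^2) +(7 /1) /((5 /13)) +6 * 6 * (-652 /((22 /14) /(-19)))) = -74480 /60161359077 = -0.00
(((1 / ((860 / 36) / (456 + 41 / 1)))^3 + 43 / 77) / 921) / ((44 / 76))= 130938678220646 / 7752797138625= 16.89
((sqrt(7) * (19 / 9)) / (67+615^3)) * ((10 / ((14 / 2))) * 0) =0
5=5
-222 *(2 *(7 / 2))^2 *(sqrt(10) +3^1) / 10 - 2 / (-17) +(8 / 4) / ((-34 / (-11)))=-6702.56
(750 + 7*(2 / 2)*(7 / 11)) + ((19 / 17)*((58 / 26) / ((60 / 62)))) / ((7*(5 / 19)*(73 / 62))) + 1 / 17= 70407225949 / 93168075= 755.70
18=18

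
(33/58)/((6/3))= 33/116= 0.28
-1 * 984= -984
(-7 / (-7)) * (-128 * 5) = -640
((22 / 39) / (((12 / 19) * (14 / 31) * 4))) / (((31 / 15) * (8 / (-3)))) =-1045 / 11648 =-0.09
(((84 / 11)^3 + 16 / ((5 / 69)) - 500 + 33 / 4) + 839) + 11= 27268391 / 26620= 1024.36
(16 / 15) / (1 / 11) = 176 / 15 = 11.73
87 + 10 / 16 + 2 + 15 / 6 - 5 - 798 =-5687 / 8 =-710.88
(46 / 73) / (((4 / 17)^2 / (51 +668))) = 4779193 / 584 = 8183.55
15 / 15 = 1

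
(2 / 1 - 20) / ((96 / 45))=-135 / 16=-8.44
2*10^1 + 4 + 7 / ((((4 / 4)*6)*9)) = 24.13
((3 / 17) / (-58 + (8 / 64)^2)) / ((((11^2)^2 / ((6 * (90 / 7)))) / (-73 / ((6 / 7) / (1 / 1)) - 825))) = 0.01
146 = 146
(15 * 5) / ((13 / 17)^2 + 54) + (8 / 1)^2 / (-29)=-15241 / 18299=-0.83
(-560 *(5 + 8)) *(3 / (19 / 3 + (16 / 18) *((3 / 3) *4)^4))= -39312 / 421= -93.38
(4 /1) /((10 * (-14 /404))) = -11.54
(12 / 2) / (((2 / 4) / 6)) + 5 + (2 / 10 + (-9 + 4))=72.20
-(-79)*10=790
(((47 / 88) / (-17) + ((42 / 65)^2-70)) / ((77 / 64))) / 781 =-0.07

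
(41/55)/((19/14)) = 574/1045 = 0.55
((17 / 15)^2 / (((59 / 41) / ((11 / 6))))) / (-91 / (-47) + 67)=6125933 / 258066000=0.02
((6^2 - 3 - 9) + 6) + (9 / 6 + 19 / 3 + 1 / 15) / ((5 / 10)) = 229 / 5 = 45.80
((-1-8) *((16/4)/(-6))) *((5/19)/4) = 15/38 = 0.39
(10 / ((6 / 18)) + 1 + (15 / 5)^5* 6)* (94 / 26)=69983 / 13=5383.31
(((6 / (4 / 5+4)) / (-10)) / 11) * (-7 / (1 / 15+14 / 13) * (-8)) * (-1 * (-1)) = -1365 / 2453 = -0.56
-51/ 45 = -17/ 15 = -1.13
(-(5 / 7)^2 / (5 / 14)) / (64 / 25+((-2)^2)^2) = -125 / 1624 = -0.08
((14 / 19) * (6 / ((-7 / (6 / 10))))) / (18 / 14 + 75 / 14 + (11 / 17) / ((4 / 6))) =-714 / 14345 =-0.05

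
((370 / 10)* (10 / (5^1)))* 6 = 444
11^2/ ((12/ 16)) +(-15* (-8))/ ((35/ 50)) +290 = 622.76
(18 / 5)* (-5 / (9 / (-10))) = 20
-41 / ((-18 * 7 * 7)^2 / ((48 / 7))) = -164 / 453789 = -0.00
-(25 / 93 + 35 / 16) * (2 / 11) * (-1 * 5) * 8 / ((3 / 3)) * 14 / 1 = 255850 / 1023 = 250.10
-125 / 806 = -0.16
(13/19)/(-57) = -0.01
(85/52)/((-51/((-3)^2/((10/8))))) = -3/13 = -0.23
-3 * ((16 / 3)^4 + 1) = -65617 / 27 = -2430.26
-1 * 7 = -7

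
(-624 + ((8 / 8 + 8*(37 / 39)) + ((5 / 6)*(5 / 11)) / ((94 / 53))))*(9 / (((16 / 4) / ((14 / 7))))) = -148850529 / 53768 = -2768.39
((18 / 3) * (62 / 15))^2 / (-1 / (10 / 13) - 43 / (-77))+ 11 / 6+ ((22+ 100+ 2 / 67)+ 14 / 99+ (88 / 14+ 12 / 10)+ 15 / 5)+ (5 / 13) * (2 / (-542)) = -649050991925053 / 934021318230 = -694.90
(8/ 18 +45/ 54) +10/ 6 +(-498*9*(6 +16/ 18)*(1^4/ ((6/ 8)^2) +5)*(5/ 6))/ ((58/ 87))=-4708537/ 18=-261585.39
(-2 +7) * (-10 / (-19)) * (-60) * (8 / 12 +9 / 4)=-8750 / 19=-460.53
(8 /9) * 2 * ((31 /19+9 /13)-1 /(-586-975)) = 14340176 /3470103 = 4.13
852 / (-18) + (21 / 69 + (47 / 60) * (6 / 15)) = -53723 / 1150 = -46.72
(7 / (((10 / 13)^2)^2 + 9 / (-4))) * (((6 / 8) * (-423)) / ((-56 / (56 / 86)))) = -36243909 / 2666602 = -13.59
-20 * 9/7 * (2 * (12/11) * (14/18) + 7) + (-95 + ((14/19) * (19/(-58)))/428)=-43504137/136532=-318.64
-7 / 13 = -0.54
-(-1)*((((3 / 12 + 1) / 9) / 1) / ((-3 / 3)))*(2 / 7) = -5 / 126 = -0.04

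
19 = 19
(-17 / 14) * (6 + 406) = -3502 / 7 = -500.29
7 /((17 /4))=28 /17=1.65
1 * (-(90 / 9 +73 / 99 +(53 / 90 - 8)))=-3293 / 990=-3.33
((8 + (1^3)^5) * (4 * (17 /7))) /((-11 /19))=-11628 /77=-151.01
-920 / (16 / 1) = -115 / 2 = -57.50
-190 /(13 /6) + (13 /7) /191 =-1524011 /17381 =-87.68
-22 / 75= -0.29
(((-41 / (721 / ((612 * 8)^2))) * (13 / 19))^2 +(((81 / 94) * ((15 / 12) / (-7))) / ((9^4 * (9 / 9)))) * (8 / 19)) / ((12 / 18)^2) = 621445333808211827120503 / 317525120892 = 1957153286210.65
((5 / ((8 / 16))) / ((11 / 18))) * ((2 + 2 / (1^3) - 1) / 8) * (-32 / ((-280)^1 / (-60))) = -3240 / 77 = -42.08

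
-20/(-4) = 5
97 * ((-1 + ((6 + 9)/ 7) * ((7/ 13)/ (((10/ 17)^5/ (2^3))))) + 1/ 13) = 410268387/ 32500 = 12623.64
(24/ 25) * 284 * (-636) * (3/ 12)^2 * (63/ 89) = -17068968/ 2225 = -7671.45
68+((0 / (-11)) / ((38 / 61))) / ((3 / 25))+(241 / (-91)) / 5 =30699 / 455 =67.47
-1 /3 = -0.33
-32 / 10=-16 / 5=-3.20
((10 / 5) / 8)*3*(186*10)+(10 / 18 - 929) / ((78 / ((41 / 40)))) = 9707251 / 7020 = 1382.80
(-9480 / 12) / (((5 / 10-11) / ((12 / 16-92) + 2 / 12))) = -431735 / 63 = -6852.94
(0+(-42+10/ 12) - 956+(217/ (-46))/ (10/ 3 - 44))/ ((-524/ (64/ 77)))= 67145380/ 42456183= 1.58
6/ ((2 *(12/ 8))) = 2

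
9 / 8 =1.12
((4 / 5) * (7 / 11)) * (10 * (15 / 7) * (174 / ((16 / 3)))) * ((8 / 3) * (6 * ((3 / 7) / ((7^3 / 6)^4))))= 243544320 / 1065779114477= 0.00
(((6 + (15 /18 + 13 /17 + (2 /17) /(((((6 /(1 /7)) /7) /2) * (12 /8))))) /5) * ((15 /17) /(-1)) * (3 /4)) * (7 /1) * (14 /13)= -114317 /15028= -7.61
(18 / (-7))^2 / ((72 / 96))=8.82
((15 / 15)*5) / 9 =5 / 9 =0.56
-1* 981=-981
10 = 10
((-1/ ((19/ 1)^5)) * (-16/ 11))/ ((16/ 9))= 9/ 27237089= 0.00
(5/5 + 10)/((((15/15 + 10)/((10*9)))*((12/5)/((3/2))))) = 225/4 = 56.25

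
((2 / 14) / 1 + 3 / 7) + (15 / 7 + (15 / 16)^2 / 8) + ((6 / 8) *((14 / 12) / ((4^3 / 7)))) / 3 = 122833 / 43008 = 2.86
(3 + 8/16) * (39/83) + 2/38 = 5353/3154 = 1.70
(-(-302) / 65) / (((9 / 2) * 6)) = 302 / 1755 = 0.17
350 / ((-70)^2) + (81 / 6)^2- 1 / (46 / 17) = 117177 / 644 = 181.95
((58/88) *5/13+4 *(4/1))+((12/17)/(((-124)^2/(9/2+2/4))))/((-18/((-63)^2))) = 302824233/18689528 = 16.20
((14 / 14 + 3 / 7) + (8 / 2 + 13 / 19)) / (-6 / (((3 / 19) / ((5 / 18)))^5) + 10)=-62216860752 / 927347066555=-0.07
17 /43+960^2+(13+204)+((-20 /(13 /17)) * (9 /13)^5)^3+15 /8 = 35657481280333600579852624941 /38684659991473343236376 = 921747.31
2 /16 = 1 /8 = 0.12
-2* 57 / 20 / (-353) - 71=-70.98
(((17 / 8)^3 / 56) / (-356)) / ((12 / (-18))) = 14739 / 20414464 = 0.00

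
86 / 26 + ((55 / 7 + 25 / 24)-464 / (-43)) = 2159713 / 93912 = 23.00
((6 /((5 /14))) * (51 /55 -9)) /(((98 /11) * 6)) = -444 /175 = -2.54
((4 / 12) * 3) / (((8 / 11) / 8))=11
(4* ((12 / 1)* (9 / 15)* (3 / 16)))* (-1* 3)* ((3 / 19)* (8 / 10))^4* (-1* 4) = 6718464 / 407253125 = 0.02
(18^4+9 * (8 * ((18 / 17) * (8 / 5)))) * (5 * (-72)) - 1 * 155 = -643202251 / 17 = -37835426.53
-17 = -17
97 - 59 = 38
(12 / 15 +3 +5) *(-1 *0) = 0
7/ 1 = 7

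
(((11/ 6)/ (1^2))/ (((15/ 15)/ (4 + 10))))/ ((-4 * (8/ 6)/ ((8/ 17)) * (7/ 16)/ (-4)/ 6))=124.24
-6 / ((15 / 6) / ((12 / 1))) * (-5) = 144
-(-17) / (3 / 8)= 136 / 3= 45.33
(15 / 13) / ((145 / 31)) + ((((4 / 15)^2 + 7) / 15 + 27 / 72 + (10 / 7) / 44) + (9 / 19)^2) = 381958542557 / 282945663000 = 1.35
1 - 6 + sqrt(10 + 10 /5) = -5 + 2*sqrt(3) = -1.54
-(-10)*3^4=810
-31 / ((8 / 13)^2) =-5239 / 64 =-81.86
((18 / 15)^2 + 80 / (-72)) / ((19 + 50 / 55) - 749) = -407 / 902250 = -0.00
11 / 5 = 2.20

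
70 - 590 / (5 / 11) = -1228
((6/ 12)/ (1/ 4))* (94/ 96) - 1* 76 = -1777/ 24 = -74.04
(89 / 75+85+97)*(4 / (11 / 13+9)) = 178607 / 2400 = 74.42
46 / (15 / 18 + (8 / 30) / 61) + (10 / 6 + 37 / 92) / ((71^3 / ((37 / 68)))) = 188486709358777 / 3432526834128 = 54.91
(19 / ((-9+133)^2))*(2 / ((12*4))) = 0.00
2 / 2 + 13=14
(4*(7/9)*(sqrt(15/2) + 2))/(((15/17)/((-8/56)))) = -34*sqrt(30)/135 - 136/135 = -2.39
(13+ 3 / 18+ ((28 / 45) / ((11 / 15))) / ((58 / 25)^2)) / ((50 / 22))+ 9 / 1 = 1874929 / 126150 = 14.86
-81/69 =-27/23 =-1.17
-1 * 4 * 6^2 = -144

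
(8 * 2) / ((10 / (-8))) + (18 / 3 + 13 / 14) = -411 / 70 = -5.87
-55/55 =-1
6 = 6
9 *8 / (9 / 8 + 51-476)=-576 / 3391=-0.17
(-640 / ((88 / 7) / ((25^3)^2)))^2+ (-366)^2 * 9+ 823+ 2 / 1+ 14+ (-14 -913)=18692016601562645867436 / 121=154479476045972279896.17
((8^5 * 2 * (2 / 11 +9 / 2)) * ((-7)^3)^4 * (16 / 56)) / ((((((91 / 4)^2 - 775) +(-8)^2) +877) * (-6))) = -295851264940.81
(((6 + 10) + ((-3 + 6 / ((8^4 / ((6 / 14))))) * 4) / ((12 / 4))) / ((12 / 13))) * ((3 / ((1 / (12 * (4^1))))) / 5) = 1677429 / 4480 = 374.43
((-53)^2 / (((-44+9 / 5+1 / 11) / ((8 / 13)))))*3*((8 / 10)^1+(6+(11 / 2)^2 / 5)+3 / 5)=-8311831 / 5018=-1656.40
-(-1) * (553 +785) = 1338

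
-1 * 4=-4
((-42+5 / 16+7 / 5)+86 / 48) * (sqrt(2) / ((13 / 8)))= -33.50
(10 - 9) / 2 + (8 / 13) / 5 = 81 / 130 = 0.62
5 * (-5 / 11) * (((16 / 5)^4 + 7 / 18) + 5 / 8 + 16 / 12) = -4824217 / 19800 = -243.65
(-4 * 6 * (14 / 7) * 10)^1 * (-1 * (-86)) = -41280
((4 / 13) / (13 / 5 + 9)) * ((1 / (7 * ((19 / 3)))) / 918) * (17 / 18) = 5 / 8122842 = 0.00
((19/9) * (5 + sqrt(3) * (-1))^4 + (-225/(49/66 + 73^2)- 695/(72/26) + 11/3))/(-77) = -25847362403/975087036 + 1520 * sqrt(3)/99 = 0.09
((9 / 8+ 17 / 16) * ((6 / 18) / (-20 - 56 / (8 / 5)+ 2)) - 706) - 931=-4164563 / 2544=-1637.01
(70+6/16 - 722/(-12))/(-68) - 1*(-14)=19715/1632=12.08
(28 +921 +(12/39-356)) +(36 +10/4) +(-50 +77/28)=584.56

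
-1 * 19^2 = -361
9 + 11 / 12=9.92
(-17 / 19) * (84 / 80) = -357 / 380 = -0.94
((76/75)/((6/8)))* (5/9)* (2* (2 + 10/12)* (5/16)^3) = 8075/62208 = 0.13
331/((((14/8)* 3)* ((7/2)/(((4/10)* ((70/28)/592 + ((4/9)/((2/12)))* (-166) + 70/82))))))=-21297035507/6689970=-3183.43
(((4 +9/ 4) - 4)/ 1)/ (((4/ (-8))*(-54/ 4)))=1/ 3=0.33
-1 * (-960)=960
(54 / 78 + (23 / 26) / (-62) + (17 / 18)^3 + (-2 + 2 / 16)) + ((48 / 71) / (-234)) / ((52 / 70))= -97193377 / 271165401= -0.36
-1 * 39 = -39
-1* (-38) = 38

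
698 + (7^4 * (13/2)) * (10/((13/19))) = 228793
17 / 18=0.94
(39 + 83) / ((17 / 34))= 244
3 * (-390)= -1170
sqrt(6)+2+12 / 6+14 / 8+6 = sqrt(6)+47 / 4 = 14.20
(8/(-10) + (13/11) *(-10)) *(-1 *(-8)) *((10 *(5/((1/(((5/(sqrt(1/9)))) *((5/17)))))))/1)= -4164000/187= -22267.38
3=3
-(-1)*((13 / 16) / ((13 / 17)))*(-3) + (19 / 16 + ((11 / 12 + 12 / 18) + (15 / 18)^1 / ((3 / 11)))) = 95 / 36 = 2.64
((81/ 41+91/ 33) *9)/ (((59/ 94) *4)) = 451482/ 26609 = 16.97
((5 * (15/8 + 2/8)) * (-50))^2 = 4515625/16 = 282226.56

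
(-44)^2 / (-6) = -968 / 3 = -322.67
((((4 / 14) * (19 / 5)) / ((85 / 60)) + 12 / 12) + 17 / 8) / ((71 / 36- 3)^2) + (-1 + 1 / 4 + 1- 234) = -749606021 / 3258220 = -230.07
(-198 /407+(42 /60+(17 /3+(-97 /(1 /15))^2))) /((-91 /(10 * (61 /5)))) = -20477737271 /7215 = -2838217.22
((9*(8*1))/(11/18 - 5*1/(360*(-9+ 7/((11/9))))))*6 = 1119744/1595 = 702.03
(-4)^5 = -1024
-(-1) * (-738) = -738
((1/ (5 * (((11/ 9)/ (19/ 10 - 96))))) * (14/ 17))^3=-208348567418187/ 102175046875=-2039.13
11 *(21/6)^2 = 539/4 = 134.75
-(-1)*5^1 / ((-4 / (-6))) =15 / 2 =7.50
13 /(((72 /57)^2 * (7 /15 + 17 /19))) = 445835 /74496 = 5.98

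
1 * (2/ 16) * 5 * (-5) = -25/ 8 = -3.12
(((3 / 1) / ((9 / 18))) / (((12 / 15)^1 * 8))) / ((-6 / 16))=-5 / 2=-2.50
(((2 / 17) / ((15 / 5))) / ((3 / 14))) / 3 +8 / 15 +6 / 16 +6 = 127957 / 18360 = 6.97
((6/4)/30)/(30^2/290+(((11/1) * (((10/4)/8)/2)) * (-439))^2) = 7424/84532709425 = 0.00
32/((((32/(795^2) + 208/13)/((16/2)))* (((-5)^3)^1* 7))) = -404496/22120945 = -0.02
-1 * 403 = -403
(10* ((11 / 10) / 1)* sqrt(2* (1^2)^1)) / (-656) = -11* sqrt(2) / 656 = -0.02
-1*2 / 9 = -2 / 9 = -0.22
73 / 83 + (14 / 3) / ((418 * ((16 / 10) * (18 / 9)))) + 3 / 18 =291339 / 277552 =1.05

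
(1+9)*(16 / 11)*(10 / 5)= 320 / 11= 29.09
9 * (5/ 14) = 45/ 14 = 3.21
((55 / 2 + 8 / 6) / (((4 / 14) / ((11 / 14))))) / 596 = 1903 / 14304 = 0.13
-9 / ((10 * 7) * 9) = -1 / 70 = -0.01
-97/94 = -1.03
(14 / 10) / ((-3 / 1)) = -7 / 15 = -0.47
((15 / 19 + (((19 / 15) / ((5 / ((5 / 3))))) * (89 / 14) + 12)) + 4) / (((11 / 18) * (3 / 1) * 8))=233099 / 175560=1.33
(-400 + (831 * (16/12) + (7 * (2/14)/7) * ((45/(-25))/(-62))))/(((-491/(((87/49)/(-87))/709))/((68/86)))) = 26118273/795833105305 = 0.00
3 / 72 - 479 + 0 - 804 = -30791 / 24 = -1282.96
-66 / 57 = -22 / 19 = -1.16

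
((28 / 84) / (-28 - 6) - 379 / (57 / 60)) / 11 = -70289 / 1938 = -36.27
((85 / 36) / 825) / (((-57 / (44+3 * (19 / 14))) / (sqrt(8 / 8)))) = -11441 / 4740120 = -0.00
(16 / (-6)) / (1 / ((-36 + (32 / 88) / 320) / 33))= 31679 / 10890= 2.91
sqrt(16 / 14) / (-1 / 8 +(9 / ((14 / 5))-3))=16 * sqrt(14) / 5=11.97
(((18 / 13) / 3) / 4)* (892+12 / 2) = 1347 / 13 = 103.62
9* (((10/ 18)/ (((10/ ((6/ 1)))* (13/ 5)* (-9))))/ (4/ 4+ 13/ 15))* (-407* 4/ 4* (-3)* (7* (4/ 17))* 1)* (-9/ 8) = 274725/ 1768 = 155.39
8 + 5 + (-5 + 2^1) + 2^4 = 26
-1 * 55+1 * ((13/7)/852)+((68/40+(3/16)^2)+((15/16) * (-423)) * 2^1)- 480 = -2531384329/1908480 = -1326.39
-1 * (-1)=1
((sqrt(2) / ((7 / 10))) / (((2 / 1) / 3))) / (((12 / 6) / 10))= 75 * sqrt(2) / 7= 15.15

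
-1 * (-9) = 9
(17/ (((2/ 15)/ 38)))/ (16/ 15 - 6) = -72675/ 74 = -982.09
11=11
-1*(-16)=16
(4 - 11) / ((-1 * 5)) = 7 / 5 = 1.40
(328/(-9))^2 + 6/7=753574/567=1329.05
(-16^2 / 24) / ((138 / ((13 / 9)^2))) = -2704 / 16767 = -0.16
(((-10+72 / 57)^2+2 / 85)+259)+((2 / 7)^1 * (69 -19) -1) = 74886484 / 214795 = 348.64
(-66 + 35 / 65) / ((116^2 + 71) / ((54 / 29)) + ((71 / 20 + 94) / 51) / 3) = -2604060 / 289007173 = -0.01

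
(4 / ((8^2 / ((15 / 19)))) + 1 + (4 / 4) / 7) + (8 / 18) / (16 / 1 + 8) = 69563 / 57456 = 1.21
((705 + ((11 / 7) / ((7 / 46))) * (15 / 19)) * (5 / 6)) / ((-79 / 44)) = -331.00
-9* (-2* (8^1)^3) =9216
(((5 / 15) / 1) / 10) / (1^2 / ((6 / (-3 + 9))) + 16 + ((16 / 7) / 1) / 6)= 7 / 3650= 0.00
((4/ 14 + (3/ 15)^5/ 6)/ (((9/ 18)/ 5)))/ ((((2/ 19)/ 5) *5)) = 27.15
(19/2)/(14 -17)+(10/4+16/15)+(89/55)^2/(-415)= 494229/1255375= 0.39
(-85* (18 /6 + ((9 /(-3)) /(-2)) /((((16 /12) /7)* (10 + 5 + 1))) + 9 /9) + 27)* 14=-317933 /64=-4967.70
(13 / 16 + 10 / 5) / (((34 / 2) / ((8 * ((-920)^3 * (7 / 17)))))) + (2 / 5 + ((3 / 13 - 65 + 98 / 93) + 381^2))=-741125624819633 / 1747005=-424226390.20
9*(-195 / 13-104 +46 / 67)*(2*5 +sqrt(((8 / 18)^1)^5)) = -19516274 / 1809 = -10788.43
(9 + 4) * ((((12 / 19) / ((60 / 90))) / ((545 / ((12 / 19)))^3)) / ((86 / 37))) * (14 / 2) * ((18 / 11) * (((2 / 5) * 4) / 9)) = 837817344 / 49892475842598125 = 0.00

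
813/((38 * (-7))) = -813/266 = -3.06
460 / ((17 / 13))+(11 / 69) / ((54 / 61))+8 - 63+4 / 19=357625831 / 1203498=297.16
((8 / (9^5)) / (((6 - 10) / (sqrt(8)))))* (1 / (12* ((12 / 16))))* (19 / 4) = -19* sqrt(2) / 531441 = -0.00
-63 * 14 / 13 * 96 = -84672 / 13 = -6513.23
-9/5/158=-9/790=-0.01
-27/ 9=-3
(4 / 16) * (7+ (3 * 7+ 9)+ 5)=21 / 2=10.50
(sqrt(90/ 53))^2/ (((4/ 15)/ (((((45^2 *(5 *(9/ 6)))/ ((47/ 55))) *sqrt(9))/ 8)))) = 3383015625/ 79712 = 42440.48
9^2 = 81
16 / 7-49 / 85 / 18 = 24137 / 10710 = 2.25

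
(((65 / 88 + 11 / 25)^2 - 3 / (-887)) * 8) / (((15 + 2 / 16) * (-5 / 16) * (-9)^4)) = -95654346608 / 266265206521875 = -0.00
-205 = -205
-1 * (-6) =6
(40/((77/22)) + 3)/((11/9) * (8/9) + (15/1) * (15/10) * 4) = 8181/51646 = 0.16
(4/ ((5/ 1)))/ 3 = 4/ 15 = 0.27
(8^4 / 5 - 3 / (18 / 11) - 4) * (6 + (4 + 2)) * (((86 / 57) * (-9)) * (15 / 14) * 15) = -283295610 / 133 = -2130042.18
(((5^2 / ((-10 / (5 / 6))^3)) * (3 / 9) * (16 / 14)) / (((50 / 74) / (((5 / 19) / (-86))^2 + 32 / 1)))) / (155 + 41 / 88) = -11591172373 / 6903729258804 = -0.00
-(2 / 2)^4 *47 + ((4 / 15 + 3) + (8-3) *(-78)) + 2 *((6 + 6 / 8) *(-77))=-44197 / 30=-1473.23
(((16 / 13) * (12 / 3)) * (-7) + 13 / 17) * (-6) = 44682 / 221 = 202.18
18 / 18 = 1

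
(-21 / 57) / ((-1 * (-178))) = -7 / 3382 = -0.00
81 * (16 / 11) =1296 / 11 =117.82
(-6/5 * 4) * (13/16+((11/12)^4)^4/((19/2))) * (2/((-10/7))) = 10311175722467441479/1829583811982131200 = 5.64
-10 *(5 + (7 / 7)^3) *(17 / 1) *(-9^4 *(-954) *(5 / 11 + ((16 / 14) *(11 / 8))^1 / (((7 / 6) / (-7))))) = 57293572923.12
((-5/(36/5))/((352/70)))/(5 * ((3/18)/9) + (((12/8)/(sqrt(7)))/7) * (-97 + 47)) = 180075/230826464 + 1488375 * sqrt(7)/115413232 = 0.03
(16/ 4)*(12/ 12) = 4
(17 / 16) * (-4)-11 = -61 / 4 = -15.25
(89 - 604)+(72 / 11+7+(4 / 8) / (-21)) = -231683 / 462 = -501.48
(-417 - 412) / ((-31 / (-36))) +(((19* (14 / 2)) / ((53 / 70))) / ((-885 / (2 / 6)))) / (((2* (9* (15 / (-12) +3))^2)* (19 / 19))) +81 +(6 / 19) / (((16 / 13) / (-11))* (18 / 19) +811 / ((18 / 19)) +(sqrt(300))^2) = -3522440518700248835 / 3995012380522437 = -881.71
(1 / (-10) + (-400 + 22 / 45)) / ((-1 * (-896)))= -7193 / 16128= -0.45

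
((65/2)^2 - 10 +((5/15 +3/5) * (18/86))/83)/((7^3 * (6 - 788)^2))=4393029/880714706480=0.00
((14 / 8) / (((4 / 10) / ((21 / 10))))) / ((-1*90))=-0.10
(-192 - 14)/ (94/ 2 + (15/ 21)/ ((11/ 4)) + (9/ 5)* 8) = -79310/ 23739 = -3.34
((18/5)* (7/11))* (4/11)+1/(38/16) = 14416/11495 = 1.25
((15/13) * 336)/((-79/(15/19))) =-75600/19513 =-3.87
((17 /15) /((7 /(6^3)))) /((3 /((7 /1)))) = 81.60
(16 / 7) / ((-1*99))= -0.02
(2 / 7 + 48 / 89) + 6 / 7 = 1.68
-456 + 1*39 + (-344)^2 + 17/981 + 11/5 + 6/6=578408476/4905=117922.22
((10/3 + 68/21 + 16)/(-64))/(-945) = 79/211680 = 0.00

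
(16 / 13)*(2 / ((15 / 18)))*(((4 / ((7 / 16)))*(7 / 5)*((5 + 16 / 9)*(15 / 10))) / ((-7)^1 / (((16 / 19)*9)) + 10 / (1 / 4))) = 17989632 / 1828775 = 9.84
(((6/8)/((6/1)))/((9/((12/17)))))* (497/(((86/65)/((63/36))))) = 226135/35088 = 6.44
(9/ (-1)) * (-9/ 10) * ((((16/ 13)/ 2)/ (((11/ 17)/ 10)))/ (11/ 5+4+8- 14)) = 55080/ 143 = 385.17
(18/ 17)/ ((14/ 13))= 117/ 119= 0.98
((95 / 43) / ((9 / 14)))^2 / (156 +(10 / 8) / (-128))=905676800 / 11961600723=0.08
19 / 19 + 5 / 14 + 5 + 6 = 173 / 14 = 12.36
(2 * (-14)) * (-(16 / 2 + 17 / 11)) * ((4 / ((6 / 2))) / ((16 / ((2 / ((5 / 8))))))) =784 / 11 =71.27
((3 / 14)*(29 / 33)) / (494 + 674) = 29 / 179872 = 0.00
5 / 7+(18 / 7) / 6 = 8 / 7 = 1.14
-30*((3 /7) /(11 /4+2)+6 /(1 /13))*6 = -1869480 /133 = -14056.24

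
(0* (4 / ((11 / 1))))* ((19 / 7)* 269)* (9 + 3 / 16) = 0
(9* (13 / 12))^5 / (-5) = -17621.91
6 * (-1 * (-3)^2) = -54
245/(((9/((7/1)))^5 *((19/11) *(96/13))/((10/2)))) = 2944166225/107705376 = 27.34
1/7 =0.14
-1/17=-0.06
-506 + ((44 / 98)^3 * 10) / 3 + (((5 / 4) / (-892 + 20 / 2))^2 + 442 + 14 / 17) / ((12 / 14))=679891263599 / 62209026432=10.93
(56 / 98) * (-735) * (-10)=4200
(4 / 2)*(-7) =-14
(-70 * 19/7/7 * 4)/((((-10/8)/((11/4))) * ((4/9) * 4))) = 1881/14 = 134.36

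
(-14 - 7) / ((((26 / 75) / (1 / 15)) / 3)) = -315 / 26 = -12.12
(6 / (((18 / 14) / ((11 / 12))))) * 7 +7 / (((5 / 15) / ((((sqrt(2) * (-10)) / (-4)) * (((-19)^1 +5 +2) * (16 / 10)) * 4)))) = 539 / 18 - 4032 * sqrt(2) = -5672.16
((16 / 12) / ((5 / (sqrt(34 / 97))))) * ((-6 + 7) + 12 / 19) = 124 * sqrt(3298) / 27645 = 0.26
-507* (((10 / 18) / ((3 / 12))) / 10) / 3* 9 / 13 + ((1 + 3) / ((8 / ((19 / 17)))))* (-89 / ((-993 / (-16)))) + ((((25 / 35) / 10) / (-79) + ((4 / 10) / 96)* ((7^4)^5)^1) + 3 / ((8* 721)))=332467776240023.20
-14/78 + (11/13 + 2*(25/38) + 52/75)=2.68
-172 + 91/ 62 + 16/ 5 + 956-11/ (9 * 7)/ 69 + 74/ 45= 1064997583/ 1347570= 790.31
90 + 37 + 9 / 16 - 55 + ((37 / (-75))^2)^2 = 36764752201 / 506250000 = 72.62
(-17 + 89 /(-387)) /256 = -1667 /24768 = -0.07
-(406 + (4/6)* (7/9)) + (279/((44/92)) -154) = 22.85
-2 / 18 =-1 / 9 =-0.11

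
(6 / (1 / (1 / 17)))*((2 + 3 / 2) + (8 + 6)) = 105 / 17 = 6.18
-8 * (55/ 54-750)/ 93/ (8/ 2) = 16.11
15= 15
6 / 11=0.55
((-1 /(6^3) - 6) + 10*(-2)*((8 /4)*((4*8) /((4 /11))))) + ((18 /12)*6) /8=-380687 /108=-3524.88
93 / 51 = 31 / 17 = 1.82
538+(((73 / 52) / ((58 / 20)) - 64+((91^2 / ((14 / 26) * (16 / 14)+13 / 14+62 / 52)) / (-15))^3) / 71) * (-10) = 322811631126981087469 / 278934037413525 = 1157304.55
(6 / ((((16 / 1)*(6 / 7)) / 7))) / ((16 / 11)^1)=539 / 256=2.11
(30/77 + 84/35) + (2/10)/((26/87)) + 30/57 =757937/190190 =3.99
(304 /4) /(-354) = -38 /177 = -0.21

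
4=4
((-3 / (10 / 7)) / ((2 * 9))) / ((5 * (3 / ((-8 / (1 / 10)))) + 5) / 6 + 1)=-56 / 865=-0.06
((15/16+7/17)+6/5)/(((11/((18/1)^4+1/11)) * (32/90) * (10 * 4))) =36031258611/21063680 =1710.59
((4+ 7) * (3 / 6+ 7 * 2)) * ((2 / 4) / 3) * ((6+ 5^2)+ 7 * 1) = 6061 / 6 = 1010.17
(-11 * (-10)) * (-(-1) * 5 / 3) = 550 / 3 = 183.33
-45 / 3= -15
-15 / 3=-5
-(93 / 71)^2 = -8649 / 5041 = -1.72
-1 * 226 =-226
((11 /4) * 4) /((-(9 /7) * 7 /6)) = -22 /3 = -7.33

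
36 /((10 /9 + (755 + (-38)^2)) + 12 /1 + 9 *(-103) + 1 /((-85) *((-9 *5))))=45900 /1638517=0.03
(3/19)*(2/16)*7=21/152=0.14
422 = 422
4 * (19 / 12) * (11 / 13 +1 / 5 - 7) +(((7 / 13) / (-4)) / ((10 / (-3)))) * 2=-9783 / 260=-37.63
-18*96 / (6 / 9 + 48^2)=-2592 / 3457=-0.75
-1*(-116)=116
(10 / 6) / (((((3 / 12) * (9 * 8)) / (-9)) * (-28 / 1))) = 5 / 168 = 0.03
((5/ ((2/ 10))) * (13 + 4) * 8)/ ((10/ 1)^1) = 340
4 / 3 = 1.33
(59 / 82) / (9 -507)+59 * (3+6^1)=21683857 / 40836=531.00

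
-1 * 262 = -262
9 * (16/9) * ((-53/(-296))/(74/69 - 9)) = -7314/20239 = -0.36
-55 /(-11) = 5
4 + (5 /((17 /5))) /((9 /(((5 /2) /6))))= 7469 /1836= 4.07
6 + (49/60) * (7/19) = 7183/1140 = 6.30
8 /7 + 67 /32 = 3.24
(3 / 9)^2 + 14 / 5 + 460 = 20831 / 45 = 462.91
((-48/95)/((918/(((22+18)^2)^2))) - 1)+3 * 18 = -3941929/2907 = -1356.01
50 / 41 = 1.22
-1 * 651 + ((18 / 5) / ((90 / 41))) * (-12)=-16767 / 25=-670.68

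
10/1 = 10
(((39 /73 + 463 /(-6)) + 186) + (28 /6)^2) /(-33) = -172325 /43362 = -3.97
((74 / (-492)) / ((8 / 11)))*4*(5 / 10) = -407 / 984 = -0.41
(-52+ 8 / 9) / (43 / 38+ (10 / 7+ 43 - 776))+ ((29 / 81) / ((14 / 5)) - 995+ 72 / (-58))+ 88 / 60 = -31774996281757 / 31948255710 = -994.58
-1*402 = -402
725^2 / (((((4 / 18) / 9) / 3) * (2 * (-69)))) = -42575625 / 92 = -462778.53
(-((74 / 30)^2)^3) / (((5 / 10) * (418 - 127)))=-5131452818 / 3314671875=-1.55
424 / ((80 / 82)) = 2173 / 5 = 434.60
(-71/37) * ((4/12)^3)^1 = -71/999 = -0.07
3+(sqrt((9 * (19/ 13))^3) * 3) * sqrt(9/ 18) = 3+1539 * sqrt(494)/ 338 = 104.20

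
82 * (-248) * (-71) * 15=21657840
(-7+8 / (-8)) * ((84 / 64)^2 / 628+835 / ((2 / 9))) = -604086201 / 20096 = -30060.02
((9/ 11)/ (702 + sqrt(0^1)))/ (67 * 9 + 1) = 1/ 518232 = 0.00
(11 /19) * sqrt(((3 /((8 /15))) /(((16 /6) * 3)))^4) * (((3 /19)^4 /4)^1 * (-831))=-1499352525 /40568406016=-0.04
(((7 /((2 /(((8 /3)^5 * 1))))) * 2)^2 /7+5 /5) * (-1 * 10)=-75162518170 /59049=-1272883.85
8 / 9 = 0.89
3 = 3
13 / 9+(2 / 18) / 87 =1132 / 783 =1.45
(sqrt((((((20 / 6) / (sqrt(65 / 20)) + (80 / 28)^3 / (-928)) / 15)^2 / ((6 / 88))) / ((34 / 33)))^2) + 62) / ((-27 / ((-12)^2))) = -1763136659580896 / 5313525671727 + 1548800 * sqrt(13) / 178061247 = -331.79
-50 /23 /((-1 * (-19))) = -50 /437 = -0.11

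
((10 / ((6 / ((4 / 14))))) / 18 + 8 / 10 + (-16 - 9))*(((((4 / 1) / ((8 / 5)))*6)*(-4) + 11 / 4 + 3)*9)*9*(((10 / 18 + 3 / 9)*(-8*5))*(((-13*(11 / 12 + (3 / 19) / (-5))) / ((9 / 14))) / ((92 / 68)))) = 8843115802976 / 176985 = 49965340.58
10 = 10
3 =3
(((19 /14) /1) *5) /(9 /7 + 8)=19 /26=0.73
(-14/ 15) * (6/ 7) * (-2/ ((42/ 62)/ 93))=7688/ 35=219.66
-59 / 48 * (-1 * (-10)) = -295 / 24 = -12.29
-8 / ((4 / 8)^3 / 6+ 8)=-1.00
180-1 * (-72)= 252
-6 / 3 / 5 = -2 / 5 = -0.40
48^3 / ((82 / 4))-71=5323.73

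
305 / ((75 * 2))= 61 / 30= 2.03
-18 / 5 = -3.60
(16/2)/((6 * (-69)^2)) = 0.00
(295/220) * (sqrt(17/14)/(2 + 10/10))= 59 * sqrt(238)/1848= 0.49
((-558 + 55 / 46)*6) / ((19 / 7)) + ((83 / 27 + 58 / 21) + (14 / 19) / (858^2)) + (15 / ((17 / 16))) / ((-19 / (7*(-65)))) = -50930253249599 / 57424104738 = -886.91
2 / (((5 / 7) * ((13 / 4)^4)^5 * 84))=549755813888 / 285074456623211991582015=0.00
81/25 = 3.24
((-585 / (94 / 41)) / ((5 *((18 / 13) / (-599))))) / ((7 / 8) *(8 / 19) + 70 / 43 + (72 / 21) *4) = 23736543649 / 16891612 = 1405.23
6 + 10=16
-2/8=-1/4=-0.25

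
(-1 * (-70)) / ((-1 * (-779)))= 70 / 779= 0.09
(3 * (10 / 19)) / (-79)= -30 / 1501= -0.02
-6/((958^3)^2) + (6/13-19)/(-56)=11643676060273448371/35172598223564608352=0.33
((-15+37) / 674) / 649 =1 / 19883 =0.00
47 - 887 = -840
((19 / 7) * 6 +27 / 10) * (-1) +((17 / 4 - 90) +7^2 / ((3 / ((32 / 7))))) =-12629 / 420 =-30.07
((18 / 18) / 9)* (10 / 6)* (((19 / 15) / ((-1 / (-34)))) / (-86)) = -323 / 3483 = -0.09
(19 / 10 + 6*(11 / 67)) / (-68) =-1933 / 45560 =-0.04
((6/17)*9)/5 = 54/85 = 0.64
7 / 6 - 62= -365 / 6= -60.83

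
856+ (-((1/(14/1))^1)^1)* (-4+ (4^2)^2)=838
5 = 5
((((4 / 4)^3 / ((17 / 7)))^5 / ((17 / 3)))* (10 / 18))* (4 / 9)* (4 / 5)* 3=268912 / 217238121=0.00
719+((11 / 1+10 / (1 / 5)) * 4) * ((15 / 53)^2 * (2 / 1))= 2129471 / 2809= 758.09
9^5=59049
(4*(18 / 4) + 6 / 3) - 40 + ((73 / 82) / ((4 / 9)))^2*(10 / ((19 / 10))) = 570745 / 511024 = 1.12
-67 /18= -3.72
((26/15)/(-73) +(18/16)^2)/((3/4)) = 87031/52560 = 1.66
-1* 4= -4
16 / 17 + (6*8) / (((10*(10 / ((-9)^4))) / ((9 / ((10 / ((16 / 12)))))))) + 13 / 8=64288937 / 17000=3781.70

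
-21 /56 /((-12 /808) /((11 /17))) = 16.34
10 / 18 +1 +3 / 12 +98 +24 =4457 / 36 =123.81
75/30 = 5/2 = 2.50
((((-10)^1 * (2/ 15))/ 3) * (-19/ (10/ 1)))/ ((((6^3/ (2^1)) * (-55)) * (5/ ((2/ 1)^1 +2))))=-38/ 334125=-0.00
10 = 10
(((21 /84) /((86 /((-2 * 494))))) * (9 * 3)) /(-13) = 513 /86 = 5.97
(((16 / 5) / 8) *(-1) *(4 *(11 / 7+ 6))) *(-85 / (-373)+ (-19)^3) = 1084728528 / 13055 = 83089.13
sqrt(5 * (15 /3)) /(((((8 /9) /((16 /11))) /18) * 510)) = 54 /187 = 0.29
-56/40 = -1.40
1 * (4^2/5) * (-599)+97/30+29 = -56537/30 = -1884.57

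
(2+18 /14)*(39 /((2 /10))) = 4485 /7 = 640.71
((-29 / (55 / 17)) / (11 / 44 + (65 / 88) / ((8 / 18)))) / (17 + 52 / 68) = -0.26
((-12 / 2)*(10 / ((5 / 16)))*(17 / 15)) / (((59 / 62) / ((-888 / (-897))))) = -19966976 / 88205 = -226.37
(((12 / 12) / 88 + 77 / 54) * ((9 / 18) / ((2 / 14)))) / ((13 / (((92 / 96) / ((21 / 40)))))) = 392725 / 555984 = 0.71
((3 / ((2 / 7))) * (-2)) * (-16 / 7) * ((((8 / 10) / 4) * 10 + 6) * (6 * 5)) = 11520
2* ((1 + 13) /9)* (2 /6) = 28 /27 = 1.04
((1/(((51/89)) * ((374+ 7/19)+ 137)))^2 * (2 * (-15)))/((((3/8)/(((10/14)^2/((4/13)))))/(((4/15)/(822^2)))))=-929331325/1524250519228964268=-0.00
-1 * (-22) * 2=44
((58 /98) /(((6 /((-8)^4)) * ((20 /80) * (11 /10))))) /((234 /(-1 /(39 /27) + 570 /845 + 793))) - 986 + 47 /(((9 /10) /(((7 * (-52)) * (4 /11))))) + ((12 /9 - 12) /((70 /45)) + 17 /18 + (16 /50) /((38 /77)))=-88838060006669 /30374293950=-2924.78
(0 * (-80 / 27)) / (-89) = 0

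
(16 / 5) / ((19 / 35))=112 / 19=5.89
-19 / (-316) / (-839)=-0.00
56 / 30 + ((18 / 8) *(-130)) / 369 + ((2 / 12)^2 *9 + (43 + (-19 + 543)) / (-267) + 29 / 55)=-131177 / 481668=-0.27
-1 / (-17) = 1 / 17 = 0.06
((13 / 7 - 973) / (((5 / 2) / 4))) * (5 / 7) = -1109.88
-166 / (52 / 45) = -3735 / 26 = -143.65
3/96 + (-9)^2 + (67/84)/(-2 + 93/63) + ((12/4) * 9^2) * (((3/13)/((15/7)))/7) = 83.25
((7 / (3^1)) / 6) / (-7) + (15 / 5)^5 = 4373 / 18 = 242.94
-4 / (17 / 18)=-72 / 17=-4.24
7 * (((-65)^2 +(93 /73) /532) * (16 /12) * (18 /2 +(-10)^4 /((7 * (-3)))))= -1609810395523 /87381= -18422888.22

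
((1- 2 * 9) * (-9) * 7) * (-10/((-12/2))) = 1785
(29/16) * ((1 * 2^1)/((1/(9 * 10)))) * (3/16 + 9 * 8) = 1507275/64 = 23551.17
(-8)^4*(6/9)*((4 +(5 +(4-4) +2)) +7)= 49152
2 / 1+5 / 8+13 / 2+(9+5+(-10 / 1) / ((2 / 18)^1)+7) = -479 / 8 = -59.88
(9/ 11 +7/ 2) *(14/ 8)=665/ 88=7.56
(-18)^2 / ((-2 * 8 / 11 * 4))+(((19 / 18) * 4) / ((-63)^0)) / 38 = -8003 / 144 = -55.58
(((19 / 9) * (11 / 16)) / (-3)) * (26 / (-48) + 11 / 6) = -6479 / 10368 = -0.62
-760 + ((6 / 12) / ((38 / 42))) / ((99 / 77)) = -86591 / 114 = -759.57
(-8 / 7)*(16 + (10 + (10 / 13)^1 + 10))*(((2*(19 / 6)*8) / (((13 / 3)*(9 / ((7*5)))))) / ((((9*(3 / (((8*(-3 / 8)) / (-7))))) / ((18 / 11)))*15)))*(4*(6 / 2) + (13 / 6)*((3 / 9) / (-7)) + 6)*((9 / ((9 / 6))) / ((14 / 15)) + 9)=-476623360 / 521703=-913.59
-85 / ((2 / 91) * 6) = -7735 / 12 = -644.58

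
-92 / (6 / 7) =-322 / 3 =-107.33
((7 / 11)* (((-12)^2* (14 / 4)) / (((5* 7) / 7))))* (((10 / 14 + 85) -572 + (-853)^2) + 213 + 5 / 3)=513209256 / 11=46655386.91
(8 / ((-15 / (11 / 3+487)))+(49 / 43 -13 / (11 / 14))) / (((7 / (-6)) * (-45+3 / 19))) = -112061297 / 21157290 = -5.30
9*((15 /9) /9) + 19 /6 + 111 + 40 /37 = 25955 /222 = 116.91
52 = 52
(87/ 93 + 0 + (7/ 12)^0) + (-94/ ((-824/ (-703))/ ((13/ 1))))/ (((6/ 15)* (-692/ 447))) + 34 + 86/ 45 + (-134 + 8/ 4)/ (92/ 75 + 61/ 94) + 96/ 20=17416681741330603/ 10518105235680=1655.88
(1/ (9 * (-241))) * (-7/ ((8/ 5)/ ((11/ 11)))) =35/ 17352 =0.00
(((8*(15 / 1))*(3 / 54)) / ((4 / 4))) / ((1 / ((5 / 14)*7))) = 50 / 3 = 16.67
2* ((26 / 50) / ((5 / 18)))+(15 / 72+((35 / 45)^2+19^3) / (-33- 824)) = -281268877 / 69417000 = -4.05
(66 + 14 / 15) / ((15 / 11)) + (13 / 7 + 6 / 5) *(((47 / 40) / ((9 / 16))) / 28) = 362447 / 7350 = 49.31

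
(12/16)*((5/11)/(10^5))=3/880000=0.00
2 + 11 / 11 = 3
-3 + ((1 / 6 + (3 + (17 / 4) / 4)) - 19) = -853 / 48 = -17.77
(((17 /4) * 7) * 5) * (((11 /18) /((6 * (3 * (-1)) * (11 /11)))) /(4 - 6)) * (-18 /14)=-935 /288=-3.25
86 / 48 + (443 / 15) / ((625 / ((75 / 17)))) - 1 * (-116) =6018007 / 51000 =118.00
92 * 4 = 368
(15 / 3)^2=25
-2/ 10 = -1/ 5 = -0.20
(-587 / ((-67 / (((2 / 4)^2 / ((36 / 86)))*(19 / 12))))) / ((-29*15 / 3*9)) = -479579 / 75543840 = -0.01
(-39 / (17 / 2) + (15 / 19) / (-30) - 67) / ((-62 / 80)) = 925260 / 10013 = 92.41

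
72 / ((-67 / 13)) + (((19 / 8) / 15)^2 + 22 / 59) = -772572967 / 56923200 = -13.57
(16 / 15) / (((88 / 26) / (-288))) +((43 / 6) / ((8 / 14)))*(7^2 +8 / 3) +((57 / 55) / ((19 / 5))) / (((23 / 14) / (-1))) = 557.06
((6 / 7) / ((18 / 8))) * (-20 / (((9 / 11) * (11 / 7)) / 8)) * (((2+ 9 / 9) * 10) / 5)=-2560 / 9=-284.44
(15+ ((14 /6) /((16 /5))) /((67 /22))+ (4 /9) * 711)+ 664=1600345 /1608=995.24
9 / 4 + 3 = 21 / 4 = 5.25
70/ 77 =10/ 11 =0.91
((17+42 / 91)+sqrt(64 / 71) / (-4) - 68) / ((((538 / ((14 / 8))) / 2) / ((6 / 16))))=-13797 / 111904 - 21 * sqrt(71) / 305584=-0.12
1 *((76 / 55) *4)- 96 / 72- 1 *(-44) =7952 / 165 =48.19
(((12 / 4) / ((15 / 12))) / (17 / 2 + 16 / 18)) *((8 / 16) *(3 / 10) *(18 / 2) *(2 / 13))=2916 / 54925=0.05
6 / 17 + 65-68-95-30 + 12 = -1966 / 17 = -115.65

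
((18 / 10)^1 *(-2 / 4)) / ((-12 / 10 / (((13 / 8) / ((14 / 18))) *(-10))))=-1755 / 112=-15.67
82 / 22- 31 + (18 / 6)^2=-201 / 11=-18.27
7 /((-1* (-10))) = 7 /10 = 0.70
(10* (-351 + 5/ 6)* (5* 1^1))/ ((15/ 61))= -640805/ 9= -71200.56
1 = 1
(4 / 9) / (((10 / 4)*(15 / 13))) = 104 / 675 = 0.15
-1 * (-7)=7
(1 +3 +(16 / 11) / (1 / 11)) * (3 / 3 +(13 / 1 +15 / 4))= 355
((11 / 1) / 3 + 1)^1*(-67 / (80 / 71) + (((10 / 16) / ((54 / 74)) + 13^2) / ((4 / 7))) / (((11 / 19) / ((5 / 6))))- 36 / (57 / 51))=12748463861 / 8125920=1568.86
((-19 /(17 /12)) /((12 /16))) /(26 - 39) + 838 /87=211646 /19227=11.01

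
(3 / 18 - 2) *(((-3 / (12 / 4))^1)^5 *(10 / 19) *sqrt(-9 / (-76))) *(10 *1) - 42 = -42+275 *sqrt(19) / 361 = -38.68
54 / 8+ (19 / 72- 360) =-352.99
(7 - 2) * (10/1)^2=500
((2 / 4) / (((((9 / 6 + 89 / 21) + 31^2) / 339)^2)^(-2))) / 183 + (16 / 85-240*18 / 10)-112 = -695024688976242258137339 / 1278485967162432036960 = -543.63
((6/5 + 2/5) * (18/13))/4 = 36/65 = 0.55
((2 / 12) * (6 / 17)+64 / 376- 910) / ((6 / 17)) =-726907 / 282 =-2577.68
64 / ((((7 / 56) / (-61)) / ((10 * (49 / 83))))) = -15303680 / 83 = -184381.69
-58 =-58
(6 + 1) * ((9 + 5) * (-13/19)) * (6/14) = -546/19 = -28.74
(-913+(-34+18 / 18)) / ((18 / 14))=-735.78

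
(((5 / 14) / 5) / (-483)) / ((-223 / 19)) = 19 / 1507926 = 0.00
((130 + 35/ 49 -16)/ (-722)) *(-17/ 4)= 13651/ 20216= 0.68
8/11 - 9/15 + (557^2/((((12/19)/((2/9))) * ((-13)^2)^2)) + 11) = 1268094133/84826170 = 14.95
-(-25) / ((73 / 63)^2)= 99225 / 5329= 18.62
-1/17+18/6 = 50/17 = 2.94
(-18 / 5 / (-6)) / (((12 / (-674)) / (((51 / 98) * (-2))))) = 17187 / 490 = 35.08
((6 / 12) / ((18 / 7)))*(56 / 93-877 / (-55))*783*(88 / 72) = 17182123 / 5580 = 3079.23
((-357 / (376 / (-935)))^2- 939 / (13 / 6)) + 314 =1448228910773 / 1837888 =787985.40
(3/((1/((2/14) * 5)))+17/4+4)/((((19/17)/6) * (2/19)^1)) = 14841/28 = 530.04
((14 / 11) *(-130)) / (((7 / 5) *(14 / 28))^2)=-26000 / 77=-337.66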